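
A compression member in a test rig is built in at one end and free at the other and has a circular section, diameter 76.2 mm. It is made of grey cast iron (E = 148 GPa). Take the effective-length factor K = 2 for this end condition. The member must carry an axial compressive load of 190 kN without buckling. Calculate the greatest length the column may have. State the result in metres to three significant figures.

I = πd⁴/64 = π×76.2⁴/64 = 1.655×10^6 mm⁴
I = 1.655×10^-6 m⁴
At the buckling limit P_cr = P = 1.900×10^5 N
From P_cr = π²EI/(K·L)²:  L = (1/K)·√(π²EI/P_cr) = (1/2)·√(π²×1.48×10^11×1.655×10^-6/1.900×10^5)
L = 1.78 m

L_max ≈ 1.78 m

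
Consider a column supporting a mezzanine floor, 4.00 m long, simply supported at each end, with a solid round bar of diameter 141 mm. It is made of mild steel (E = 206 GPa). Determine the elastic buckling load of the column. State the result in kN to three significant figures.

I = πd⁴/64 = π×141⁴/64 = 1.940×10^7 mm⁴
I = 1.940×10^7 mm⁴ = 1.940×10^-5 m⁴
Effective length L_e = K·L = 1 × 4.00 = 4.000 m
P_cr = π²EI / L_e² = π² × 206×10⁹ × 1.940×10^-5 / 4.000² = 2.465×10^6 N

P_cr ≈ 2470 kN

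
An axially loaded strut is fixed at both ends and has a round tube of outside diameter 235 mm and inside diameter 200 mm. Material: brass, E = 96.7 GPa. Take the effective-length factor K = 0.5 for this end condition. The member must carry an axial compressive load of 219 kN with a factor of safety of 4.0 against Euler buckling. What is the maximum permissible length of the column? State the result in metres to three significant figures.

d_o = 235 mm, d_i = 200 mm
I = π(d_o⁴ − d_i⁴)/64 = π(235⁴ − 200.0⁴)/64 = 7.117×10^7 mm⁴
I = 7.117×10^-5 m⁴
Required critical load P_cr = n·P = 4.0 × 219 = 876.0 kN = 8.760×10^5 N
From P_cr = π²EI/(K·L)²:  L = (1/K)·√(π²EI/P_cr) = (1/0.5)·√(π²×9.67×10^10×7.117×10^-5/8.760×10^5)
L = 17.6 m

L_max ≈ 17.6 m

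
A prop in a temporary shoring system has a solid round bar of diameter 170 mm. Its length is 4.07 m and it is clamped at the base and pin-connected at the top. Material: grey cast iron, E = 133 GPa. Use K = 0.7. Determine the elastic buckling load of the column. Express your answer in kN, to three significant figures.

I = πd⁴/64 = π×170⁴/64 = 4.100×10^7 mm⁴
I = 4.100×10^7 mm⁴ = 4.100×10^-5 m⁴
Effective length L_e = K·L = 0.7 × 4.07 = 2.849 m
P_cr = π²EI / L_e² = π² × 133×10⁹ × 4.100×10^-5 / 2.849² = 6.630×10^6 N

P_cr ≈ 6630 kN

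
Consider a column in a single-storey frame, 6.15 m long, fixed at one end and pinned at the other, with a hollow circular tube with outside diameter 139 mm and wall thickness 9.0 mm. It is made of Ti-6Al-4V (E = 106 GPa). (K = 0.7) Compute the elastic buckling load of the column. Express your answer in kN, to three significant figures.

P_cr ≈ 440 kN

Inner diameter d_i = 139 − 2×9.0 = 121.0 mm
I = π(d_o⁴ − d_i⁴)/64 = π(139⁴ − 121.0⁴)/64 = 7.802×10^6 mm⁴
I = 7.802×10^6 mm⁴ = 7.802×10^-6 m⁴
Effective length L_e = K·L = 0.7 × 6.15 = 4.305 m
P_cr = π²EI / L_e² = π² × 106×10⁹ × 7.802×10^-6 / 4.305² = 4.404×10^5 N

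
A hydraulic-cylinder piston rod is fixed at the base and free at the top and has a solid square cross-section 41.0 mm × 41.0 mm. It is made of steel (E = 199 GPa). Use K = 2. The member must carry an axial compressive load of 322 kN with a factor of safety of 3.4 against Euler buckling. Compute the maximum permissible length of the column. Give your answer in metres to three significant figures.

I = a⁴/12 = 41.0⁴/12 = 2.355×10^5 mm⁴
I = 2.355×10^-7 m⁴
Required critical load P_cr = n·P = 3.4 × 322 = 1095 kN = 1.095×10^6 N
From P_cr = π²EI/(K·L)²:  L = (1/K)·√(π²EI/P_cr) = (1/2)·√(π²×1.99×10^11×2.355×10^-7/1.095×10^6)
L = 0.325 m

L_max ≈ 0.325 m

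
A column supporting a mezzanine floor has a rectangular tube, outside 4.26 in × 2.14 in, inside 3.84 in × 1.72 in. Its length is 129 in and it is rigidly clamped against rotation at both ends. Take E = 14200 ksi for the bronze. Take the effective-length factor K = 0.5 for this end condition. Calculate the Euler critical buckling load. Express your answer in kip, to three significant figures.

Weak-axis I_min = (h_o·b_o³ − h_i·b_i³)/12 with b_o = 2.14, b_i = 1.720 in (shorter outer/inner sides).
I_min = (4.26×2.14³ − 3.840×1.720³)/12 = 1.851 in⁴
Effective length L_e = K·L = 0.5 × 129 = 64.50 in
P_cr = π²EI / L_e² = π² × 14200×10³ × 1.851 / 64.50² = 6.235×10^4 lb

P_cr ≈ 62.3 kip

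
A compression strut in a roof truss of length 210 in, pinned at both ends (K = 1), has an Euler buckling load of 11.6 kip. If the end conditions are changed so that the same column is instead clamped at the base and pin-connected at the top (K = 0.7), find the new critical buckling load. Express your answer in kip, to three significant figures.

P_cr ≈ 23.7 kip

P_cr ∝ 1/K², so P_cr,new = P_cr,old × (K_old/K_new)² = 11.6 × (1/0.7)²
= 11.6 × 2.041 = 23.7 kip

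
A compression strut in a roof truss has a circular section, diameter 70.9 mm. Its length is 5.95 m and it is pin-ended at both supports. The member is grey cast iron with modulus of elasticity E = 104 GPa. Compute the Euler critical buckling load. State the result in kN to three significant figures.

I = πd⁴/64 = π×70.9⁴/64 = 1.240×10^6 mm⁴
I = 1.240×10^6 mm⁴ = 1.240×10^-6 m⁴
Effective length L_e = K·L = 1 × 5.95 = 5.950 m
P_cr = π²EI / L_e² = π² × 104×10⁹ × 1.240×10^-6 / 5.950² = 3.596×10^4 N

P_cr ≈ 36.0 kN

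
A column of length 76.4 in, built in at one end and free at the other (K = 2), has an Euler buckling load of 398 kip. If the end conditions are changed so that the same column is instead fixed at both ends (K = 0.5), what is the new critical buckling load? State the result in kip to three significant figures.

P_cr ≈ 6370 kip

P_cr ∝ 1/K², so P_cr,new = P_cr,old × (K_old/K_new)² = 398 × (2/0.5)²
= 398 × 16.00 = 6370 kip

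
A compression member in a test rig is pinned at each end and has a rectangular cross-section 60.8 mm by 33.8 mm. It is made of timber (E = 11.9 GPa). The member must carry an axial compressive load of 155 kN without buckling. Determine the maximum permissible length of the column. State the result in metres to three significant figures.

L_max ≈ 0.385 m

Buckling occurs about the weak axis: I_min = h·b³/12 with b = 33.8 mm (the shorter side).
I_min = 60.8×33.8³/12 = 1.956×10^5 mm⁴
I = 1.956×10^-7 m⁴
At the buckling limit P_cr = P = 1.550×10^5 N
From P_cr = π²EI/(K·L)²:  L = (1/K)·√(π²EI/P_cr) = (1/1)·√(π²×1.19×10^10×1.956×10^-7/1.550×10^5)
L = 0.385 m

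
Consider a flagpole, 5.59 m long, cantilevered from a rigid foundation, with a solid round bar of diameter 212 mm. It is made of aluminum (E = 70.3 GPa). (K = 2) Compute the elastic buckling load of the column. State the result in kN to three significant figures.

I = πd⁴/64 = π×212⁴/64 = 9.915×10^7 mm⁴
I = 9.915×10^7 mm⁴ = 9.915×10^-5 m⁴
Effective length L_e = K·L = 2 × 5.59 = 11.18 m
P_cr = π²EI / L_e² = π² × 70.3×10⁹ × 9.915×10^-5 / 11.18² = 5.504×10^5 N

P_cr ≈ 550 kN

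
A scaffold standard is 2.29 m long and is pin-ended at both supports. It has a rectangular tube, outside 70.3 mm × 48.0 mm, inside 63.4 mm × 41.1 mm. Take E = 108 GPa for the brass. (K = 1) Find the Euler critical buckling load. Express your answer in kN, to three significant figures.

Weak-axis I_min = (h_o·b_o³ − h_i·b_i³)/12 with b_o = 48.0, b_i = 41.10 mm (shorter outer/inner sides).
I_min = (70.3×48.0³ − 63.40×41.10³)/12 = 2.811×10^5 mm⁴
I = 2.811×10^5 mm⁴ = 2.811×10^-7 m⁴
Effective length L_e = K·L = 1 × 2.29 = 2.290 m
P_cr = π²EI / L_e² = π² × 108×10⁹ × 2.811×10^-7 / 2.290² = 5.713×10^4 N

P_cr ≈ 57.1 kN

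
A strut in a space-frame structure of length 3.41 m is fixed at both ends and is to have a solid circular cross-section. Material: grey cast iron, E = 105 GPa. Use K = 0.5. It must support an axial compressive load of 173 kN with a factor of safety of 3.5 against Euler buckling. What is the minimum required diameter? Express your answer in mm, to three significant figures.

d ≈ 76.7 mm

Required P_cr = n·P = 3.5 × 173 = 605.5 kN
L_e = K·L = 0.5 × 3.41 = 1.705 m
Required I = P_cr·L_e²/(π²E) = 6.055×10^5 × 1.705² / (π² × 1.05×10^11) = 1.699×10^-6 m⁴
I_req = 1.699×10^6 mm⁴
Solid circle: I = πd⁴/64  ⇒  d = (64I/π)^(1/4) = (64×1.699×10^6/π)^(1/4) = 76.7 mm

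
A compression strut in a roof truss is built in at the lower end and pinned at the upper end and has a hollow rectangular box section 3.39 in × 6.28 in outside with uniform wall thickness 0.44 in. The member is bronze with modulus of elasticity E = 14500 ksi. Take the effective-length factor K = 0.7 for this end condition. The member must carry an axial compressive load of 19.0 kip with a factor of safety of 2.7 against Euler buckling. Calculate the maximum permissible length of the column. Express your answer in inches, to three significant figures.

Inner dimensions: h_i = 6.28 − 2×0.44 = 5.400 in, b_i = 3.39 − 2×0.44 = 2.510 in
Weak-axis I_min = (h_o·b_o³ − h_i·b_i³)/12 with b_o = 3.39, b_i = 2.510 in (shorter outer/inner sides).
I_min = (6.28×3.39³ − 5.400×2.510³)/12 = 13.27 in⁴
Required critical load P_cr = n·P = 2.7 × 19.0 = 51.30 kip = 5.130×10^4 lb
From P_cr = π²EI/(K·L)²:  L = (1/K)·√(π²EI/P_cr) = (1/0.7)·√(π²×1.45×10^7×13.27/5.130×10^4)
L = 275 in

L_max ≈ 275 in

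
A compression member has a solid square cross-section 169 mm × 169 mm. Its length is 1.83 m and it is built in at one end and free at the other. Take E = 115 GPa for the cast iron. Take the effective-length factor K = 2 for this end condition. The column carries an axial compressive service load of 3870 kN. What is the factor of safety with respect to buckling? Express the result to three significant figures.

n ≈ 1.49

I = a⁴/12 = 169⁴/12 = 6.798×10^7 mm⁴
I = 6.798×10^7 mm⁴ = 6.798×10^-5 m⁴
Effective length L_e = K·L = 2 × 1.83 = 3.660 m
P_cr = π²EI / L_e² = π² × 115×10⁹ × 6.798×10^-5 / 3.660² = 5.760×10^6 N
Factor of safety n = P_cr / P = 5759.7 / 3870 = 1.49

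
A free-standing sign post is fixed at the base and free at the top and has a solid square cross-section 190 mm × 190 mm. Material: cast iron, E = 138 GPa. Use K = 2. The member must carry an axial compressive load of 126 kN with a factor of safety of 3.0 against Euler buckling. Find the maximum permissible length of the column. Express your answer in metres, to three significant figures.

I = a⁴/12 = 190⁴/12 = 1.086×10^8 mm⁴
I = 1.086×10^-4 m⁴
Required critical load P_cr = n·P = 3.0 × 126 = 378.0 kN = 3.780×10^5 N
From P_cr = π²EI/(K·L)²:  L = (1/K)·√(π²EI/P_cr) = (1/2)·√(π²×1.38×10^11×1.086×10^-4/3.780×10^5)
L = 9.89 m

L_max ≈ 9.89 m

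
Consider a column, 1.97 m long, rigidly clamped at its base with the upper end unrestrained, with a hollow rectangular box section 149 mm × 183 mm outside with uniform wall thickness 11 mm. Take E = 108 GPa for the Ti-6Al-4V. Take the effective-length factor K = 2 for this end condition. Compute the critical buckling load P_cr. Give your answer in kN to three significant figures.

P_cr ≈ 1580 kN

Inner dimensions: h_i = 183 − 2×11 = 161.0 mm, b_i = 149 − 2×11 = 127.0 mm
Weak-axis I_min = (h_o·b_o³ − h_i·b_i³)/12 with b_o = 149, b_i = 127.0 mm (shorter outer/inner sides).
I_min = (183×149³ − 161.0×127.0³)/12 = 2.296×10^7 mm⁴
I = 2.296×10^7 mm⁴ = 2.296×10^-5 m⁴
Effective length L_e = K·L = 2 × 1.97 = 3.940 m
P_cr = π²EI / L_e² = π² × 108×10⁹ × 2.296×10^-5 / 3.940² = 1.577×10^6 N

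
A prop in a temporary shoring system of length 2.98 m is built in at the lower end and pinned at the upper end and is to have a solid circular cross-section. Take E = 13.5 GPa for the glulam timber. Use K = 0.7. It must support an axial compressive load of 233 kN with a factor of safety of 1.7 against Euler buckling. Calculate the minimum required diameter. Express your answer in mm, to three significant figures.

Required P_cr = n·P = 1.7 × 233 = 396.1 kN
L_e = K·L = 0.7 × 2.98 = 2.086 m
Required I = P_cr·L_e²/(π²E) = 3.961×10^5 × 2.086² / (π² × 1.35×10^10) = 1.294×10^-5 m⁴
I_req = 1.294×10^7 mm⁴
Solid circle: I = πd⁴/64  ⇒  d = (64I/π)^(1/4) = (64×1.294×10^7/π)^(1/4) = 127 mm

d ≈ 127 mm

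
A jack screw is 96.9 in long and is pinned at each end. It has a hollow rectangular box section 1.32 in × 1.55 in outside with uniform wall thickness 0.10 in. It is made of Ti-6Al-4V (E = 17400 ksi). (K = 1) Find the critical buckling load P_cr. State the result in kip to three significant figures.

P_cr ≈ 2.54 kip

Inner dimensions: h_i = 1.55 − 2×0.10 = 1.350 in, b_i = 1.32 − 2×0.10 = 1.120 in
Weak-axis I_min = (h_o·b_o³ − h_i·b_i³)/12 with b_o = 1.32, b_i = 1.120 in (shorter outer/inner sides).
I_min = (1.55×1.32³ − 1.350×1.120³)/12 = 0.1390 in⁴
Effective length L_e = K·L = 1 × 96.9 = 96.90 in
P_cr = π²EI / L_e² = π² × 17400×10³ × 0.1390 / 96.90² = 2.543×10^3 lb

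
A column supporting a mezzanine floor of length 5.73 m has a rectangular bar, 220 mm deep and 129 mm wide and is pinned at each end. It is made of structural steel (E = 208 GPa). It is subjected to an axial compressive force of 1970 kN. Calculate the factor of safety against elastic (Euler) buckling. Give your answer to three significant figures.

n ≈ 1.25

Buckling occurs about the weak axis: I_min = h·b³/12 with b = 129 mm (the shorter side).
I_min = 220×129³/12 = 3.936×10^7 mm⁴
I = 3.936×10^7 mm⁴ = 3.936×10^-5 m⁴
Effective length L_e = K·L = 1 × 5.73 = 5.730 m
P_cr = π²EI / L_e² = π² × 208×10⁹ × 3.936×10^-5 / 5.730² = 2.461×10^6 N
Factor of safety n = P_cr / P = 2460.7 / 1970 = 1.25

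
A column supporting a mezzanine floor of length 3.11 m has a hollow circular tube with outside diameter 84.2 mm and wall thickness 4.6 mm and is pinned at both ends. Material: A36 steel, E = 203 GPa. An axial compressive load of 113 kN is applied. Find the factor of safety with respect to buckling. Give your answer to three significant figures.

n ≈ 1.68

Inner diameter d_i = 84.2 − 2×4.6 = 75.00 mm
I = π(d_o⁴ − d_i⁴)/64 = π(84.2⁴ − 75.00⁴)/64 = 9.141×10^5 mm⁴
I = 9.141×10^5 mm⁴ = 9.141×10^-7 m⁴
Effective length L_e = K·L = 1 × 3.11 = 3.110 m
P_cr = π²EI / L_e² = π² × 203×10⁹ × 9.141×10^-7 / 3.110² = 1.894×10^5 N
Factor of safety n = P_cr / P = 189.36 / 113 = 1.68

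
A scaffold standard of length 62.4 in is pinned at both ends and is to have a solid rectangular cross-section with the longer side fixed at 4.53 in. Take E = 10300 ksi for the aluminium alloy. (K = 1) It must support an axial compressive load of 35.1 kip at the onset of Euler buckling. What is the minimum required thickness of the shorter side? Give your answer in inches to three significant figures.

b ≈ 1.53 in

L_e = K·L = 1 × 62.4 = 62.40 in
Required I = P_cr·L_e²/(π²E) = 3.510×10^4 × 62.40² / (π² × 1.03×10^7) = 1.344 in⁴
Rectangle, weak axis: I_min = h·b³/12 with h = 4.53 in fixed  ⇒  b = (12I/h)^(1/3) = 1.53 in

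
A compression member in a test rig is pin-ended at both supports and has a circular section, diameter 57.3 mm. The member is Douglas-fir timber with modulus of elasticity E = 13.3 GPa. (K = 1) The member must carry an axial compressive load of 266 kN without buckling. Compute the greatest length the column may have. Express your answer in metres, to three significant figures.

L_max ≈ 0.511 m

I = πd⁴/64 = π×57.3⁴/64 = 5.292×10^5 mm⁴
I = 5.292×10^-7 m⁴
At the buckling limit P_cr = P = 2.660×10^5 N
From P_cr = π²EI/(K·L)²:  L = (1/K)·√(π²EI/P_cr) = (1/1)·√(π²×1.33×10^10×5.292×10^-7/2.660×10^5)
L = 0.511 m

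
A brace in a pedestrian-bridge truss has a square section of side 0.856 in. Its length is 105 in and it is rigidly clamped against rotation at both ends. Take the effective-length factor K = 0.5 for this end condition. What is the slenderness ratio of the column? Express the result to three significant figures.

λ ≈ 212

I = a⁴/12 = 0.856⁴/12 = 4.474×10^-2 in⁴
A = 0.7327 in²;  r_min = √(I/A) = √(4.474×10^-2/0.7327) = 0.2471 in
L_e = K·L = 0.5 × 105 = 52.50 in
λ = L_e / r_min = 52.500 / 0.2471 = 212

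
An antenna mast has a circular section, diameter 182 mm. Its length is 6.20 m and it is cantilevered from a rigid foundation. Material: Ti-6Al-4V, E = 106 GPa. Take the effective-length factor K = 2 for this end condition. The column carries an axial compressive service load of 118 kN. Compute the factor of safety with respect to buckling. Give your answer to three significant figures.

I = πd⁴/64 = π×182⁴/64 = 5.386×10^7 mm⁴
I = 5.386×10^7 mm⁴ = 5.386×10^-5 m⁴
Effective length L_e = K·L = 2 × 6.20 = 12.40 m
P_cr = π²EI / L_e² = π² × 106×10⁹ × 5.386×10^-5 / 12.40² = 3.665×10^5 N
Factor of safety n = P_cr / P = 366.45 / 118 = 3.11

n ≈ 3.11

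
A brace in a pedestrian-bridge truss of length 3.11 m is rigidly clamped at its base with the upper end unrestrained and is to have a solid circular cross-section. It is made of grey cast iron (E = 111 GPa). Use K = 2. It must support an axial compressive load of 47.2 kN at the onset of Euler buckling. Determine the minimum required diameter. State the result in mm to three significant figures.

d ≈ 76.3 mm

L_e = K·L = 2 × 3.11 = 6.220 m
Required I = P_cr·L_e²/(π²E) = 4.720×10^4 × 6.220² / (π² × 1.11×10^11) = 1.667×10^-6 m⁴
I_req = 1.667×10^6 mm⁴
Solid circle: I = πd⁴/64  ⇒  d = (64I/π)^(1/4) = (64×1.667×10^6/π)^(1/4) = 76.3 mm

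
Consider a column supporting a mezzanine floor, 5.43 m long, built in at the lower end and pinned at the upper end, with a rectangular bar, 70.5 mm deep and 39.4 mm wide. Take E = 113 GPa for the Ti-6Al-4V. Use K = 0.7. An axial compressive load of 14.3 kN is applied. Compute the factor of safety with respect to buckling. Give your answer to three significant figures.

n ≈ 1.94

Buckling occurs about the weak axis: I_min = h·b³/12 with b = 39.4 mm (the shorter side).
I_min = 70.5×39.4³/12 = 3.593×10^5 mm⁴
I = 3.593×10^5 mm⁴ = 3.593×10^-7 m⁴
Effective length L_e = K·L = 0.7 × 5.43 = 3.801 m
P_cr = π²EI / L_e² = π² × 113×10⁹ × 3.593×10^-7 / 3.801² = 2.774×10^4 N
Factor of safety n = P_cr / P = 27.738 / 14.3 = 1.94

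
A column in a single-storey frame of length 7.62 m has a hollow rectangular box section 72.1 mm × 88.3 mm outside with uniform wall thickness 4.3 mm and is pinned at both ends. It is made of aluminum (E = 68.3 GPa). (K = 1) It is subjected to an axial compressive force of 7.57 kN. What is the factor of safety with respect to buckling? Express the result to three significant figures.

Inner dimensions: h_i = 88.3 − 2×4.3 = 79.70 mm, b_i = 72.1 − 2×4.3 = 63.50 mm
Weak-axis I_min = (h_o·b_o³ − h_i·b_i³)/12 with b_o = 72.1, b_i = 63.50 mm (shorter outer/inner sides).
I_min = (88.3×72.1³ − 79.70×63.50³)/12 = 1.057×10^6 mm⁴
I = 1.057×10^6 mm⁴ = 1.057×10^-6 m⁴
Effective length L_e = K·L = 1 × 7.62 = 7.620 m
P_cr = π²EI / L_e² = π² × 68.3×10⁹ × 1.057×10^-6 / 7.620² = 1.228×10^4 N
Factor of safety n = P_cr / P = 12.275 / 7.57 = 1.62

n ≈ 1.62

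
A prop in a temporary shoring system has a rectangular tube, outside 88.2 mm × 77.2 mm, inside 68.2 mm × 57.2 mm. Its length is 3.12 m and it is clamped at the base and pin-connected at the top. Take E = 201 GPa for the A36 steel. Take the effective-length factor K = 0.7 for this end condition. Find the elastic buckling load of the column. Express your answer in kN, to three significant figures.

P_cr ≈ 964 kN

Weak-axis I_min = (h_o·b_o³ − h_i·b_i³)/12 with b_o = 77.2, b_i = 57.20 mm (shorter outer/inner sides).
I_min = (88.2×77.2³ − 68.20×57.20³)/12 = 2.318×10^6 mm⁴
I = 2.318×10^6 mm⁴ = 2.318×10^-6 m⁴
Effective length L_e = K·L = 0.7 × 3.12 = 2.184 m
P_cr = π²EI / L_e² = π² × 201×10⁹ × 2.318×10^-6 / 2.184² = 9.641×10^5 N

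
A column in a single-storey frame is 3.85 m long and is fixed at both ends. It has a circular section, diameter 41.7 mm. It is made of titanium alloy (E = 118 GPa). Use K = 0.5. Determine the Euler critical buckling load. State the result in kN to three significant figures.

I = πd⁴/64 = π×41.7⁴/64 = 1.484×10^5 mm⁴
I = 1.484×10^5 mm⁴ = 1.484×10^-7 m⁴
Effective length L_e = K·L = 0.5 × 3.85 = 1.925 m
P_cr = π²EI / L_e² = π² × 118×10⁹ × 1.484×10^-7 / 1.925² = 4.665×10^4 N

P_cr ≈ 46.6 kN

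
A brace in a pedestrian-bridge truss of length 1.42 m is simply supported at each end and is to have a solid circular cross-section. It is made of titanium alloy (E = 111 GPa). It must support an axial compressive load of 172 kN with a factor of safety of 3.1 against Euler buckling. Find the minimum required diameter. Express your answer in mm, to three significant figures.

d ≈ 66.9 mm

Required P_cr = n·P = 3.1 × 172 = 533.2 kN
L_e = K·L = 1 × 1.42 = 1.420 m
Required I = P_cr·L_e²/(π²E) = 5.332×10^5 × 1.420² / (π² × 1.11×10^11) = 9.814×10^-7 m⁴
I_req = 9.814×10^5 mm⁴
Solid circle: I = πd⁴/64  ⇒  d = (64I/π)^(1/4) = (64×9.814×10^5/π)^(1/4) = 66.9 mm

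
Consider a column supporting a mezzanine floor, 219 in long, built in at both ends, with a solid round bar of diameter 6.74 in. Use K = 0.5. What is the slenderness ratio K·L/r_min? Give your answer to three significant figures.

I = πd⁴/64 = π×6.74⁴/64 = 101.3 in⁴
A = 35.68 in²;  r_min = √(I/A) = √(101.3/35.68) = 1.685 in
L_e = K·L = 0.5 × 219 = 109.5 in
λ = L_e / r_min = 109.50 / 1.685 = 65.0

λ ≈ 65.0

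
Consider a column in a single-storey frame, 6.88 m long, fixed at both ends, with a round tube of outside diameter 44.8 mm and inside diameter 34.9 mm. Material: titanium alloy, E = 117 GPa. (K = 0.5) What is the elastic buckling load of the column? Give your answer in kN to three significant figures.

d_o = 44.8 mm, d_i = 34.9 mm
I = π(d_o⁴ − d_i⁴)/64 = π(44.8⁴ − 34.90⁴)/64 = 1.249×10^5 mm⁴
I = 1.249×10^5 mm⁴ = 1.249×10^-7 m⁴
Effective length L_e = K·L = 0.5 × 6.88 = 3.440 m
P_cr = π²EI / L_e² = π² × 117×10⁹ × 1.249×10^-7 / 3.440² = 1.219×10^4 N

P_cr ≈ 12.2 kN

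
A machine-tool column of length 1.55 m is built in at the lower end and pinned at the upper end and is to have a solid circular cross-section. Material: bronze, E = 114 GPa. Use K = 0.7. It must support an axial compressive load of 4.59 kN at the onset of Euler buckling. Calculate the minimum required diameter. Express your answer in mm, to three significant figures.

L_e = K·L = 0.7 × 1.55 = 1.085 m
Required I = P_cr·L_e²/(π²E) = 4.590×10^3 × 1.085² / (π² × 1.14×10^11) = 4.803×10^-9 m⁴
I_req = 4.803×10^3 mm⁴
Solid circle: I = πd⁴/64  ⇒  d = (64I/π)^(1/4) = (64×4.803×10^3/π)^(1/4) = 17.7 mm

d ≈ 17.7 mm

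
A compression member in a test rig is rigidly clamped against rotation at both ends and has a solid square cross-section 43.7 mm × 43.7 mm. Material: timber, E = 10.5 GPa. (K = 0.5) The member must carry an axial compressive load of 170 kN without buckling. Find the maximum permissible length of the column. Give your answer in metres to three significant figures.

I = a⁴/12 = 43.7⁴/12 = 3.039×10^5 mm⁴
I = 3.039×10^-7 m⁴
At the buckling limit P_cr = P = 1.700×10^5 N
From P_cr = π²EI/(K·L)²:  L = (1/K)·√(π²EI/P_cr) = (1/0.5)·√(π²×1.05×10^10×3.039×10^-7/1.700×10^5)
L = 0.861 m

L_max ≈ 0.861 m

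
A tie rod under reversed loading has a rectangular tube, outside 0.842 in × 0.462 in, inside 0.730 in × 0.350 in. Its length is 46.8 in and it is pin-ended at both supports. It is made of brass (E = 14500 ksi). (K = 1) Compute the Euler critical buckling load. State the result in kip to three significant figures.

P_cr ≈ 0.282 kip

Weak-axis I_min = (h_o·b_o³ − h_i·b_i³)/12 with b_o = 0.462, b_i = 0.3500 in (shorter outer/inner sides).
I_min = (0.842×0.462³ − 0.7300×0.3500³)/12 = 4.311×10^-3 in⁴
Effective length L_e = K·L = 1 × 46.8 = 46.80 in
P_cr = π²EI / L_e² = π² × 14500×10³ × 4.311×10^-3 / 46.80² = 281.7 lb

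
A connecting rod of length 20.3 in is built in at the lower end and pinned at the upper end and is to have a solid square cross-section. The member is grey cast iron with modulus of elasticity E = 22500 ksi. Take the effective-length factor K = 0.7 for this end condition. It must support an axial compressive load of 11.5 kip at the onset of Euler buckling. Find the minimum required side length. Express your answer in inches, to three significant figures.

a ≈ 0.595 in

L_e = K·L = 0.7 × 20.3 = 14.21 in
Required I = P_cr·L_e²/(π²E) = 1.150×10^4 × 14.21² / (π² × 2.25×10^7) = 1.046×10^-2 in⁴
Solid square: I = a⁴/12  ⇒  a = (12I)^(1/4) = (12×1.046×10^-2)^(1/4) = 0.595 in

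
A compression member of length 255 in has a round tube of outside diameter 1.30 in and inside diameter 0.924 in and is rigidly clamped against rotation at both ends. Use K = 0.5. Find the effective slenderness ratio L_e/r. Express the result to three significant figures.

λ ≈ 320

d_o = 1.30 in, d_i = 0.924 in
I = π(d_o⁴ − d_i⁴)/64 = π(1.30⁴ − 0.9240⁴)/64 = 0.1044 in⁴
A = 0.6568 in²;  r_min = √(I/A) = √(0.1044/0.6568) = 0.3987 in
L_e = K·L = 0.5 × 255 = 127.5 in
λ = L_e / r_min = 127.50 / 0.3987 = 320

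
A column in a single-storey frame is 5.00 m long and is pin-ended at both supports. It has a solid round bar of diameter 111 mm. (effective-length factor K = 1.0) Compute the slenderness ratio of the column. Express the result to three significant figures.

λ ≈ 180

For a solid circle r = d/4 = 111/4 = 27.75 mm
L_e = K·L = 1 × 5.00 m = 5.000 m = 5000.0 mm
λ = L_e / r_min = 5000.0 / 27.75 = 180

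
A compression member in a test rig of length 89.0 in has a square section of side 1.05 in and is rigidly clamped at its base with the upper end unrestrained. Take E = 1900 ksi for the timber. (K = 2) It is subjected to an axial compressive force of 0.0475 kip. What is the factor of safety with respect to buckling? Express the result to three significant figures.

n ≈ 1.26

I = a⁴/12 = 1.05⁴/12 = 0.1013 in⁴
Effective length L_e = K·L = 2 × 89.0 = 178.0 in
P_cr = π²EI / L_e² = π² × 1900×10³ × 0.1013 / 178.0² = 59.95 lb
Factor of safety n = P_cr / P = 0.059950 / 0.0475 = 1.26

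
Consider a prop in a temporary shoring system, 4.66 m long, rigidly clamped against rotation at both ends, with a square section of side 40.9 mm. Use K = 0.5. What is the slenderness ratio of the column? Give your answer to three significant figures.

For a square r = a/√12 = 40.9/√12 = 11.81 mm
L_e = K·L = 0.5 × 4.66 m = 2.330 m = 2330.0 mm
λ = L_e / r_min = 2330.0 / 11.81 = 197

λ ≈ 197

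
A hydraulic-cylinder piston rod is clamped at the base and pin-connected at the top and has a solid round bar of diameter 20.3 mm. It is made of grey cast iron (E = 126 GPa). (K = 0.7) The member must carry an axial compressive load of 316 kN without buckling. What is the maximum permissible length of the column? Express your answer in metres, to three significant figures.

L_max ≈ 0.259 m

I = πd⁴/64 = π×20.3⁴/64 = 8.336×10^3 mm⁴
I = 8.336×10^-9 m⁴
At the buckling limit P_cr = P = 3.160×10^5 N
From P_cr = π²EI/(K·L)²:  L = (1/K)·√(π²EI/P_cr) = (1/0.7)·√(π²×1.26×10^11×8.336×10^-9/3.160×10^5)
L = 0.259 m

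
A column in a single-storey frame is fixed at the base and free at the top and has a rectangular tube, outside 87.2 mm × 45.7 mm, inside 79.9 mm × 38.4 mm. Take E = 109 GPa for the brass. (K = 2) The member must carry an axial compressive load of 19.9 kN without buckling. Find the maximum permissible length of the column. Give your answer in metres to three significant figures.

Weak-axis I_min = (h_o·b_o³ − h_i·b_i³)/12 with b_o = 45.7, b_i = 38.40 mm (shorter outer/inner sides).
I_min = (87.2×45.7³ − 79.90×38.40³)/12 = 3.165×10^5 mm⁴
I = 3.165×10^-7 m⁴
At the buckling limit P_cr = P = 1.990×10^4 N
From P_cr = π²EI/(K·L)²:  L = (1/K)·√(π²EI/P_cr) = (1/2)·√(π²×1.09×10^11×3.165×10^-7/1.990×10^4)
L = 2.07 m

L_max ≈ 2.07 m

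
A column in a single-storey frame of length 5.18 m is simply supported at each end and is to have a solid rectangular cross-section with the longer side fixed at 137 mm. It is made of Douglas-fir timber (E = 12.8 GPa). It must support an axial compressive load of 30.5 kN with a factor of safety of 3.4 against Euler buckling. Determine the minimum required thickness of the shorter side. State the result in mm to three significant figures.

b ≈ 124 mm

Required P_cr = n·P = 3.4 × 30.5 = 103.7 kN
L_e = K·L = 1 × 5.18 = 5.180 m
Required I = P_cr·L_e²/(π²E) = 1.037×10^5 × 5.180² / (π² × 1.28×10^10) = 2.203×10^-5 m⁴
I_req = 2.203×10^7 mm⁴
Rectangle, weak axis: I_min = h·b³/12 with h = 137 mm fixed  ⇒  b = (12I/h)^(1/3) = 124 mm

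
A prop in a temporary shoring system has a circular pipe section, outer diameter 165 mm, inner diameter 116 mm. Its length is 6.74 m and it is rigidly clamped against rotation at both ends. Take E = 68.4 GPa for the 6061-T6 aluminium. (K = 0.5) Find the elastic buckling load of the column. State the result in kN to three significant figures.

d_o = 165 mm, d_i = 116 mm
I = π(d_o⁴ − d_i⁴)/64 = π(165⁴ − 116.0⁴)/64 = 2.750×10^7 mm⁴
I = 2.750×10^7 mm⁴ = 2.750×10^-5 m⁴
Effective length L_e = K·L = 0.5 × 6.74 = 3.370 m
P_cr = π²EI / L_e² = π² × 68.4×10⁹ × 2.750×10^-5 / 3.370² = 1.634×10^6 N

P_cr ≈ 1630 kN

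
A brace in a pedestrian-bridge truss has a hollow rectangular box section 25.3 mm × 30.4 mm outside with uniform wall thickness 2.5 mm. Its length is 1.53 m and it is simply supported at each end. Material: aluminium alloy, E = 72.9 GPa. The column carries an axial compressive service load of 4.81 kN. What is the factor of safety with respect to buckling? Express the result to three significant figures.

n ≈ 1.49

Inner dimensions: h_i = 30.4 − 2×2.5 = 25.40 mm, b_i = 25.3 − 2×2.5 = 20.30 mm
Weak-axis I_min = (h_o·b_o³ − h_i·b_i³)/12 with b_o = 25.3, b_i = 20.30 mm (shorter outer/inner sides).
I_min = (30.4×25.3³ − 25.40×20.30³)/12 = 2.332×10^4 mm⁴
I = 2.332×10^4 mm⁴ = 2.332×10^-8 m⁴
Effective length L_e = K·L = 1 × 1.53 = 1.530 m
P_cr = π²EI / L_e² = π² × 72.9×10⁹ × 2.332×10^-8 / 1.530² = 7.167×10^3 N
Factor of safety n = P_cr / P = 7.1672 / 4.81 = 1.49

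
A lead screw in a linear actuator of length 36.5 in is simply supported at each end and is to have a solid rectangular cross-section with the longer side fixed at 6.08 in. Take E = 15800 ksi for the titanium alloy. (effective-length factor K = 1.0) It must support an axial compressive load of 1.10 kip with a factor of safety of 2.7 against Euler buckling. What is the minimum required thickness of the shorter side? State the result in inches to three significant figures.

b ≈ 0.369 in

Required P_cr = n·P = 2.7 × 1.10 = 2.970 kip
L_e = K·L = 1 × 36.5 = 36.50 in
Required I = P_cr·L_e²/(π²E) = 2.970×10^3 × 36.50² / (π² × 1.58×10^7) = 2.537×10^-2 in⁴
Rectangle, weak axis: I_min = h·b³/12 with h = 6.08 in fixed  ⇒  b = (12I/h)^(1/3) = 0.369 in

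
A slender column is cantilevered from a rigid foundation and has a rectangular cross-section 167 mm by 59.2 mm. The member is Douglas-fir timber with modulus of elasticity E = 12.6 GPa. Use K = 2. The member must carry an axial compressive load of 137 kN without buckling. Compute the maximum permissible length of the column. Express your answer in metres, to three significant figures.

Buckling occurs about the weak axis: I_min = h·b³/12 with b = 59.2 mm (the shorter side).
I_min = 167×59.2³/12 = 2.887×10^6 mm⁴
I = 2.887×10^-6 m⁴
At the buckling limit P_cr = P = 1.370×10^5 N
From P_cr = π²EI/(K·L)²:  L = (1/K)·√(π²EI/P_cr) = (1/2)·√(π²×1.26×10^10×2.887×10^-6/1.370×10^5)
L = 0.809 m

L_max ≈ 0.809 m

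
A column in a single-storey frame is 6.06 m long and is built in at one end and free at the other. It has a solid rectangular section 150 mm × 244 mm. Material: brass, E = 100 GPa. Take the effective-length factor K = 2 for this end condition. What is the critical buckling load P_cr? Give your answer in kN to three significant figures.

Buckling occurs about the weak axis: I_min = h·b³/12 with b = 150 mm (the shorter side).
I_min = 244×150³/12 = 6.862×10^7 mm⁴
I = 6.862×10^7 mm⁴ = 6.862×10^-5 m⁴
Effective length L_e = K·L = 2 × 6.06 = 12.12 m
P_cr = π²EI / L_e² = π² × 100×10⁹ × 6.862×10^-5 / 12.12² = 4.611×10^5 N

P_cr ≈ 461 kN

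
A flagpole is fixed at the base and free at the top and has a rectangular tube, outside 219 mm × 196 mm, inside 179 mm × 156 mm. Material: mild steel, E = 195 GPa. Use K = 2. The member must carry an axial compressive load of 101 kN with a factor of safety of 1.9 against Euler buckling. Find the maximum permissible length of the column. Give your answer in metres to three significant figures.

L_max ≈ 14.2 m

Weak-axis I_min = (h_o·b_o³ − h_i·b_i³)/12 with b_o = 196, b_i = 156.0 mm (shorter outer/inner sides).
I_min = (219×196³ − 179.0×156.0³)/12 = 8.078×10^7 mm⁴
I = 8.078×10^-5 m⁴
Required critical load P_cr = n·P = 1.9 × 101 = 191.9 kN = 1.919×10^5 N
From P_cr = π²EI/(K·L)²:  L = (1/K)·√(π²EI/P_cr) = (1/2)·√(π²×1.95×10^11×8.078×10^-5/1.919×10^5)
L = 14.2 m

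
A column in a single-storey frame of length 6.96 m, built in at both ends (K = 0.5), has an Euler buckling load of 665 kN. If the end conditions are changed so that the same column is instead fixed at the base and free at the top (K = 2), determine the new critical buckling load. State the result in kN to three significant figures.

P_cr ≈ 41.6 kN

P_cr ∝ 1/K², so P_cr,new = P_cr,old × (K_old/K_new)² = 665 × (0.5/2)²
= 665 × 0.06250 = 41.6 kN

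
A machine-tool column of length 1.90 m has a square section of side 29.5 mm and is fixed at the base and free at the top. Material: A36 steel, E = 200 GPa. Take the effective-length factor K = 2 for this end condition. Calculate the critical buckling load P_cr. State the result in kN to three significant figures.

P_cr ≈ 8.63 kN

I = a⁴/12 = 29.5⁴/12 = 6.311×10^4 mm⁴
I = 6.311×10^4 mm⁴ = 6.311×10^-8 m⁴
Effective length L_e = K·L = 2 × 1.90 = 3.800 m
P_cr = π²EI / L_e² = π² × 200×10⁹ × 6.311×10^-8 / 3.800² = 8.627×10^3 N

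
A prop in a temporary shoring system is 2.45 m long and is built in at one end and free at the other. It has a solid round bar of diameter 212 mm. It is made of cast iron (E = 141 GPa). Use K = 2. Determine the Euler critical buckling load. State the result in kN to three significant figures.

P_cr ≈ 5750 kN

I = πd⁴/64 = π×212⁴/64 = 9.915×10^7 mm⁴
I = 9.915×10^7 mm⁴ = 9.915×10^-5 m⁴
Effective length L_e = K·L = 2 × 2.45 = 4.900 m
P_cr = π²EI / L_e² = π² × 141×10⁹ × 9.915×10^-5 / 4.900² = 5.747×10^6 N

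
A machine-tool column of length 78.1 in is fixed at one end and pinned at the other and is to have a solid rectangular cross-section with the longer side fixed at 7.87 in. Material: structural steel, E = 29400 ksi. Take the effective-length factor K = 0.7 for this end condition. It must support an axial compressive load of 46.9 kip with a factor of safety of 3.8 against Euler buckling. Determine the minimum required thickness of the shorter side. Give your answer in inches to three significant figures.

Required P_cr = n·P = 3.8 × 46.9 = 178.2 kip
L_e = K·L = 0.7 × 78.1 = 54.67 in
Required I = P_cr·L_e²/(π²E) = 1.782×10^5 × 54.67² / (π² × 2.94×10^7) = 1.836 in⁴
Rectangle, weak axis: I_min = h·b³/12 with h = 7.87 in fixed  ⇒  b = (12I/h)^(1/3) = 1.41 in

b ≈ 1.41 in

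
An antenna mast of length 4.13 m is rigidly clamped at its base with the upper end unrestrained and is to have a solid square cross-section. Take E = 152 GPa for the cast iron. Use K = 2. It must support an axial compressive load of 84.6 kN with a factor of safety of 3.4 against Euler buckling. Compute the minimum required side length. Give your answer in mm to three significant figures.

Required P_cr = n·P = 3.4 × 84.6 = 287.6 kN
L_e = K·L = 2 × 4.13 = 8.260 m
Required I = P_cr·L_e²/(π²E) = 2.876×10^5 × 8.260² / (π² × 1.52×10^11) = 1.308×10^-5 m⁴
I_req = 1.308×10^7 mm⁴
Solid square: I = a⁴/12  ⇒  a = (12I)^(1/4) = (12×1.308×10^7)^(1/4) = 112 mm

a ≈ 112 mm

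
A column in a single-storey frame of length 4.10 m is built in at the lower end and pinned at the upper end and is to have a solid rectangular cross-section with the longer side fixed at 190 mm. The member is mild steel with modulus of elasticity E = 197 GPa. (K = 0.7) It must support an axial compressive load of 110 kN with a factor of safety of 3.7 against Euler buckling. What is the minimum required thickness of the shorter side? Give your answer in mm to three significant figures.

b ≈ 47.8 mm

Required P_cr = n·P = 3.7 × 110 = 407.0 kN
L_e = K·L = 0.7 × 4.10 = 2.870 m
Required I = P_cr·L_e²/(π²E) = 4.070×10^5 × 2.870² / (π² × 1.97×10^11) = 1.724×10^-6 m⁴
I_req = 1.724×10^6 mm⁴
Rectangle, weak axis: I_min = h·b³/12 with h = 190 mm fixed  ⇒  b = (12I/h)^(1/3) = 47.8 mm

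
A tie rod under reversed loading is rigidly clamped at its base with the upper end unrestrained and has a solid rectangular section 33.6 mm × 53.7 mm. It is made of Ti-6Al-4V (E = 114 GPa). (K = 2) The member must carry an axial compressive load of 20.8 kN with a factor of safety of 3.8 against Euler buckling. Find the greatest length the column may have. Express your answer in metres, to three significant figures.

L_max ≈ 0.777 m

Buckling occurs about the weak axis: I_min = h·b³/12 with b = 33.6 mm (the shorter side).
I_min = 53.7×33.6³/12 = 1.698×10^5 mm⁴
I = 1.698×10^-7 m⁴
Required critical load P_cr = n·P = 3.8 × 20.8 = 79.04 kN = 7.904×10^4 N
From P_cr = π²EI/(K·L)²:  L = (1/K)·√(π²EI/P_cr) = (1/2)·√(π²×1.14×10^11×1.698×10^-7/7.904×10^4)
L = 0.777 m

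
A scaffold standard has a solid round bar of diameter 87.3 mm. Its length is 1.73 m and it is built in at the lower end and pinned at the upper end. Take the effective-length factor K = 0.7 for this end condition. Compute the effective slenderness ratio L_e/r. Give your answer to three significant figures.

λ ≈ 55.5

For a solid circle r = d/4 = 87.3/4 = 21.82 mm
L_e = K·L = 0.7 × 1.73 m = 1.211 m = 1211.0 mm
λ = L_e / r_min = 1211.0 / 21.82 = 55.5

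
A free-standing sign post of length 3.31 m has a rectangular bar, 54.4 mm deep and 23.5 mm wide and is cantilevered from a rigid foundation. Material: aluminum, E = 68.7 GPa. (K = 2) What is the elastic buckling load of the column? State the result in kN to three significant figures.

Buckling occurs about the weak axis: I_min = h·b³/12 with b = 23.5 mm (the shorter side).
I_min = 54.4×23.5³/12 = 5.883×10^4 mm⁴
I = 5.883×10^4 mm⁴ = 5.883×10^-8 m⁴
Effective length L_e = K·L = 2 × 3.31 = 6.620 m
P_cr = π²EI / L_e² = π² × 68.7×10⁹ × 5.883×10^-8 / 6.620² = 910.3 N

P_cr ≈ 0.910 kN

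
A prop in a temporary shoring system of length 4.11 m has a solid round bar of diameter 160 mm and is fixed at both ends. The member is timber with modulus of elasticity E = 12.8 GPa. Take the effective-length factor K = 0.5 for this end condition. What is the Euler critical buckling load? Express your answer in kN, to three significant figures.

P_cr ≈ 962 kN

I = πd⁴/64 = π×160⁴/64 = 3.217×10^7 mm⁴
I = 3.217×10^7 mm⁴ = 3.217×10^-5 m⁴
Effective length L_e = K·L = 0.5 × 4.11 = 2.055 m
P_cr = π²EI / L_e² = π² × 12.8×10⁹ × 3.217×10^-5 / 2.055² = 9.624×10^5 N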